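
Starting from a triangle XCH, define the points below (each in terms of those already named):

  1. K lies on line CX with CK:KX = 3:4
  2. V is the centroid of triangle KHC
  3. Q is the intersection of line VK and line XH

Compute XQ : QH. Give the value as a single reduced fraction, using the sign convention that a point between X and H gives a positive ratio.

Assign X = (0, 0), C = (1, 0), H = (0, 1) — the answer is frame-independent, so this choice is without loss of generality.
1. K lies on line CX with CK:KX = 3:4 ⇒ K = (4/7, 0)
2. V is the centroid of triangle KHC ⇒ V = (11/21, 1/3)
3. Q is the intersection of line VK and line XH ⇒ Q = (0, 4)
Q = X + t·(H−X) with t = 4, so XQ:QH = t:(1−t) = 4:-3

XQ:QH = -4/3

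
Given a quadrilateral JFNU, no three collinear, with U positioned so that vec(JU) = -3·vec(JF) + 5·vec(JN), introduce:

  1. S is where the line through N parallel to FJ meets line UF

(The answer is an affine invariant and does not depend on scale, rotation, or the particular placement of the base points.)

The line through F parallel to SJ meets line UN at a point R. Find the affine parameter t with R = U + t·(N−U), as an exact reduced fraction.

t = 25/19

Assign J = (0, 0), F = (1, 0), N = (0, 1), U = (-3, 5) — the answer is frame-independent, so this choice is without loss of generality.
1. S is where the line through N parallel to FJ meets line UF ⇒ S = (1/5, 1)
through F parallel to SJ: direction (-1/5, -1); meets UN at R = (18/19, -5/19)
R = U + t·(N−U) with t = 25/19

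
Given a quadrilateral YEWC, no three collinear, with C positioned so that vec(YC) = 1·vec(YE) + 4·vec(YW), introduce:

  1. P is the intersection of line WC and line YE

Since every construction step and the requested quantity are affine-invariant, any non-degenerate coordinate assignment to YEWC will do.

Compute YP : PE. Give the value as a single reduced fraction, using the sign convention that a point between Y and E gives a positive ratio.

YP:PE = -1/4

Set Y = (0, 0), E = (1, 0), W = (0, 1), C = (1, 4); any affine frame gives the same invariant.
1. P is the intersection of line WC and line YE ⇒ P = (-1/3, 0)
P = Y + t·(E−Y) with t = -1/3, so YP:PE = t:(1−t) = -1/3:4/3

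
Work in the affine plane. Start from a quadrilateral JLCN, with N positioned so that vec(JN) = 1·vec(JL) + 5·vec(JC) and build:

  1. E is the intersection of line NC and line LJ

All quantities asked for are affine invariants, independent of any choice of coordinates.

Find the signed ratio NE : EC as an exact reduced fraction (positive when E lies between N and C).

Work in coordinates with J = (0, 0), L = (1, 0), C = (0, 1), N = (1, 5).
1. E is the intersection of line NC and line LJ ⇒ E = (-1/4, 0)
E = N + t·(C−N) with t = 5/4, so NE:EC = t:(1−t) = 5/4:-1/4

NE:EC = -5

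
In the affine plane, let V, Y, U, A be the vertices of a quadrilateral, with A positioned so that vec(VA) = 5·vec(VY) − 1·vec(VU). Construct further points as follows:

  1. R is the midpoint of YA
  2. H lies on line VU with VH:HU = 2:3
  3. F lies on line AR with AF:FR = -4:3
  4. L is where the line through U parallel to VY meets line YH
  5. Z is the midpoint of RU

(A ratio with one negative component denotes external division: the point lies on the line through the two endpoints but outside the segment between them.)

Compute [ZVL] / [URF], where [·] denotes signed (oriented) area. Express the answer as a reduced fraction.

Assign V = (0, 0), Y = (1, 0), U = (0, 1), A = (5, -1) — the answer is frame-independent, so this choice is without loss of generality.
1. R is the midpoint of YA ⇒ R = (3, -1/2)
2. H lies on line VU with VH:HU = 2:3 ⇒ H = (0, 2/5)
3. F lies on line AR with AF:FR = -4:3 ⇒ F = (-3, 1)
4. L is where the line through U parallel to VY meets line YH ⇒ L = (-3/2, 1)
5. Z is the midpoint of RU ⇒ Z = (3/2, 1/4)
2·[ZVL] = -15/8, 2·[URF] = -9/2
[ZVL]:[URF] = -15/8:-9/2 = 5/12

[ZVL]:[URF] = 5/12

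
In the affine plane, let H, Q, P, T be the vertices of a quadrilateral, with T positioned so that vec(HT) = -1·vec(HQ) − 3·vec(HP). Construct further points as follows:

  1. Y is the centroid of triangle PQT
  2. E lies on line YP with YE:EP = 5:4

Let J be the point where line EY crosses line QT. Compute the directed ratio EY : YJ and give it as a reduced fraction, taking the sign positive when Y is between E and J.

EY:YJ = 10/9

Choose coordinates H = (0, 0), Q = (1, 0), P = (0, 1), T = (-1, -3).
1. Y is the centroid of triangle PQT ⇒ Y = (0, -2/3)
2. E lies on line YP with YE:EP = 5:4 ⇒ E = (0, 7/27)
line EY meets QT at J = (0, -3/2)
Y = E + t·(J−E) with t = 10/19, so EY:YJ = 10/19:9/19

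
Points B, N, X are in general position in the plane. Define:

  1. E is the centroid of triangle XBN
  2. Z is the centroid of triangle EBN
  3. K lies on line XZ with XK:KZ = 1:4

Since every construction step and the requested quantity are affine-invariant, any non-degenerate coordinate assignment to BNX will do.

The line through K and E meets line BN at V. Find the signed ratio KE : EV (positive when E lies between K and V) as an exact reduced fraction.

Set B = (0, 0), N = (1, 0), X = (0, 1); any affine frame gives the same invariant.
1. E is the centroid of triangle XBN ⇒ E = (1/3, 1/3)
2. Z is the centroid of triangle EBN ⇒ Z = (4/9, 1/9)
3. K lies on line XZ with XK:KZ = 1:4 ⇒ K = (4/45, 37/45)
line KE meets BN at V = (1/2, 0)
E = K + t·(V−K) with t = 22/37, so KE:EV = 22/37:15/37

KE:EV = 22/15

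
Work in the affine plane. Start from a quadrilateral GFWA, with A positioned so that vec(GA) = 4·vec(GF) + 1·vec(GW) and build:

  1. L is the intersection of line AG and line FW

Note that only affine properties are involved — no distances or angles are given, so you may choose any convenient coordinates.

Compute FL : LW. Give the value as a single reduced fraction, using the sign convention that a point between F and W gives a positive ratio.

FL:LW = 1/4

Set G = (0, 0), F = (1, 0), W = (0, 1), A = (4, 1); any affine frame gives the same invariant.
1. L is the intersection of line AG and line FW ⇒ L = (4/5, 1/5)
L = F + t·(W−F) with t = 1/5, so FL:LW = t:(1−t) = 1/5:4/5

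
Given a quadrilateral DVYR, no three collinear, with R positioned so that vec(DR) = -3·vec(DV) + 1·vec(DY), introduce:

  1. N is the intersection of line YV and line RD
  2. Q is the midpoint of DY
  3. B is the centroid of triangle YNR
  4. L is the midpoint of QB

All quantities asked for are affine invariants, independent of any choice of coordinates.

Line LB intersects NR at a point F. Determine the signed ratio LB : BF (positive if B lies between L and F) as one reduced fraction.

Assign D = (0, 0), V = (1, 0), Y = (0, 1), R = (-3, 1) — the answer is frame-independent, so this choice is without loss of generality.
1. N is the intersection of line YV and line RD ⇒ N = (3/2, -1/2)
2. Q is the midpoint of DY ⇒ Q = (0, 1/2)
3. B is the centroid of triangle YNR ⇒ B = (-1/2, 1/2)
4. L is the midpoint of QB ⇒ L = (-1/4, 1/2)
line LB meets NR at F = (-3/2, 1/2)
B = L + t·(F−L) with t = 1/5, so LB:BF = 1/5:4/5

LB:BF = 1/4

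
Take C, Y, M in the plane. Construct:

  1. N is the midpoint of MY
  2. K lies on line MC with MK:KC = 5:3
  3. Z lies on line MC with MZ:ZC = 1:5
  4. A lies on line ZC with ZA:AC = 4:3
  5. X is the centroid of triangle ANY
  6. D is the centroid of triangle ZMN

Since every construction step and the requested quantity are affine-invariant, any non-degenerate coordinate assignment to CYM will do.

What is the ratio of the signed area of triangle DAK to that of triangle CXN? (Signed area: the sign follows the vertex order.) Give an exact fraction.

[DAK]:[CXN] = -1/36

Assign C = (0, 0), Y = (1, 0), M = (0, 1) — the answer is frame-independent, so this choice is without loss of generality.
1. N is the midpoint of MY ⇒ N = (1/2, 1/2)
2. K lies on line MC with MK:KC = 5:3 ⇒ K = (0, 3/8)
3. Z lies on line MC with MZ:ZC = 1:5 ⇒ Z = (0, 5/6)
4. A lies on line ZC with ZA:AC = 4:3 ⇒ A = (0, 5/14)
5. X is the centroid of triangle ANY ⇒ X = (1/2, 2/7)
6. D is the centroid of triangle ZMN ⇒ D = (1/6, 7/9)
2·[DAK] = -1/336, 2·[CXN] = 3/28
[DAK]:[CXN] = -1/336:3/28 = -1/36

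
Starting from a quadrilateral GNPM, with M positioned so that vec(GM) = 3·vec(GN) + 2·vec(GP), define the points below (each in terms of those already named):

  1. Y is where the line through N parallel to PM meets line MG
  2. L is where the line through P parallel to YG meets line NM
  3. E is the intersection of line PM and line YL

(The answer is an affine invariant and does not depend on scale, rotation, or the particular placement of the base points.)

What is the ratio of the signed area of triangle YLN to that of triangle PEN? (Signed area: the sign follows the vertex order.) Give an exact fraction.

[YLN]:[PEN] = 25/9

Set G = (0, 0), N = (1, 0), P = (0, 1), M = (3, 2); any affine frame gives the same invariant.
1. Y is where the line through N parallel to PM meets line MG ⇒ Y = (-1, -2/3)
2. L is where the line through P parallel to YG meets line NM ⇒ L = (6, 5)
3. E is the intersection of line PM and line YL ⇒ E = (9/5, 8/5)
2·[YLN] = -20/3, 2·[PEN] = -12/5
[YLN]:[PEN] = -20/3:-12/5 = 25/9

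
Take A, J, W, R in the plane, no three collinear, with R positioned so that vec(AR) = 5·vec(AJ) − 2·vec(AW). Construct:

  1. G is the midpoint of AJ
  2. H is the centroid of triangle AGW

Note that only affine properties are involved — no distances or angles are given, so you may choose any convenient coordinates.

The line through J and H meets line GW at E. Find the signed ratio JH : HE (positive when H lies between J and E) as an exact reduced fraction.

Work in coordinates with A = (0, 0), J = (1, 0), W = (0, 1), R = (5, -2).
1. G is the midpoint of AJ ⇒ G = (1/2, 0)
2. H is the centroid of triangle AGW ⇒ H = (1/6, 1/3)
line JH meets GW at E = (3/8, 1/4)
H = J + t·(E−J) with t = 4/3, so JH:HE = 4/3:-1/3

JH:HE = -4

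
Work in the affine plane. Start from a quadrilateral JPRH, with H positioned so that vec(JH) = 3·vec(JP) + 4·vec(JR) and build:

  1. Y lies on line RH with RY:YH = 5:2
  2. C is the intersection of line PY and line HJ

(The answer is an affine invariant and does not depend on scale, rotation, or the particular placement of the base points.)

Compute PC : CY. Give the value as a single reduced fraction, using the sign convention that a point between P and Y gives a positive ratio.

PC:CY = 14/3

Work in coordinates with J = (0, 0), P = (1, 0), R = (0, 1), H = (3, 4).
1. Y lies on line RH with RY:YH = 5:2 ⇒ Y = (15/7, 22/7)
2. C is the intersection of line PY and line HJ ⇒ C = (33/17, 44/17)
C = P + t·(Y−P) with t = 14/17, so PC:CY = t:(1−t) = 14/17:3/17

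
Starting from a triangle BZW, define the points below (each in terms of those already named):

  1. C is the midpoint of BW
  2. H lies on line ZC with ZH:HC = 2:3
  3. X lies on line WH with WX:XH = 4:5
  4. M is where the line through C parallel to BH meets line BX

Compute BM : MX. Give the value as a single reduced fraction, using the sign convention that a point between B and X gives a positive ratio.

Assign B = (0, 0), Z = (1, 0), W = (0, 1) — the answer is frame-independent, so this choice is without loss of generality.
1. C is the midpoint of BW ⇒ C = (0, 1/2)
2. H lies on line ZC with ZH:HC = 2:3 ⇒ H = (3/5, 1/5)
3. X lies on line WH with WX:XH = 4:5 ⇒ X = (4/15, 29/45)
4. M is where the line through C parallel to BH meets line BX ⇒ M = (6/25, 29/50)
M = B + t·(X−B) with t = 9/10, so BM:MX = t:(1−t) = 9/10:1/10

BM:MX = 9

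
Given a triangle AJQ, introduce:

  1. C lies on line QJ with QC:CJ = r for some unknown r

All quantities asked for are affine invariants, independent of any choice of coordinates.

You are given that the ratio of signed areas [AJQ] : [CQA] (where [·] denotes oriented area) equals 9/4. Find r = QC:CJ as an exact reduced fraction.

r = 4/5

Assign A = (0, 0), J = (1, 0), Q = (0, 1) — the answer is frame-independent, so this choice is without loss of generality.
1. With QC:CJ = r, write λ = r/(r+1) so C = Q + λ·(J−Q); C is affine-linear in λ
Every point depending on C is an affine combination of C and λ-independent points, so each such coordinate is linear in λ; the λ² term in each signed area is a multiple of (J−Q)×(J−Q) = 0, so 2·[AJQ] and 2·[CQA] are each linear in λ. Evaluating at λ=0 and λ=1:
  2·[AJQ] = 1,   2·[CQA] = λ
So [AJQ]:[CQA] = (1) / (λ). Setting this equal to 9/4:
  1 = 9/4·(λ)  ⇒  λ = 4/9
Then r = λ/(1−λ) = (4/9)/(5/9) = 4/5. Check: with r = 4/5, C = (4/9, 5/9) and [AJQ]:[CQA] = 9/4 as required.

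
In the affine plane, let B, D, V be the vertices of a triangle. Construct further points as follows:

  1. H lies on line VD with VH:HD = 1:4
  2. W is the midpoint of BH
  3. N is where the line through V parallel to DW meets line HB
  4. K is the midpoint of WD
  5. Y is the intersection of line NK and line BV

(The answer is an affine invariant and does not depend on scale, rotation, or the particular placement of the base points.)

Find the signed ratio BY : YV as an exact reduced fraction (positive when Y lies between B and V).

BY:YV = -18/5

Choose coordinates B = (0, 0), D = (1, 0), V = (0, 1).
1. H lies on line VD with VH:HD = 1:4 ⇒ H = (1/5, 4/5)
2. W is the midpoint of BH ⇒ W = (1/10, 2/5)
3. N is where the line through V parallel to DW meets line HB ⇒ N = (9/40, 9/10)
4. K is the midpoint of WD ⇒ K = (11/20, 1/5)
5. Y is the intersection of line NK and line BV ⇒ Y = (0, 18/13)
Y = B + t·(V−B) with t = 18/13, so BY:YV = t:(1−t) = 18/13:-5/13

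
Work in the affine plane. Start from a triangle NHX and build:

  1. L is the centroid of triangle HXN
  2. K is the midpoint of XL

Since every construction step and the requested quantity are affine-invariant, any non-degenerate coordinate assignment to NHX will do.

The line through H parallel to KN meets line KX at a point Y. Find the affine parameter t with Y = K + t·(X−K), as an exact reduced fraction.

Assign N = (0, 0), H = (1, 0), X = (0, 1) — the answer is frame-independent, so this choice is without loss of generality.
1. L is the centroid of triangle HXN ⇒ L = (1/3, 1/3)
2. K is the midpoint of XL ⇒ K = (1/6, 2/3)
through H parallel to KN: direction (-1/6, -2/3); meets KX at Y = (5/6, -2/3)
Y = K + t·(X−K) with t = -4

t = -4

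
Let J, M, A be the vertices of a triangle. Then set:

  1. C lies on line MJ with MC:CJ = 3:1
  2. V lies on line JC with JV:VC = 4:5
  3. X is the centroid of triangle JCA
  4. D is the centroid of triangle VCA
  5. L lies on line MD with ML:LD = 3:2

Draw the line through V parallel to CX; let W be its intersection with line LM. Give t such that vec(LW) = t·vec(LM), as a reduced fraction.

Choose coordinates J = (0, 0), M = (1, 0), A = (0, 1).
1. C lies on line MJ with MC:CJ = 3:1 ⇒ C = (1/4, 0)
2. V lies on line JC with JV:VC = 4:5 ⇒ V = (1/9, 0)
3. X is the centroid of triangle JCA ⇒ X = (1/12, 1/3)
4. D is the centroid of triangle VCA ⇒ D = (13/108, 1/3)
5. L lies on line MD with ML:LD = 3:2 ⇒ L = (17/36, 1/5)
through V parallel to CX: direction (-1/6, 1/3); meets LM at W = (-67/693, 32/77)
W = L + t·(M−L) with t = -83/77

t = -83/77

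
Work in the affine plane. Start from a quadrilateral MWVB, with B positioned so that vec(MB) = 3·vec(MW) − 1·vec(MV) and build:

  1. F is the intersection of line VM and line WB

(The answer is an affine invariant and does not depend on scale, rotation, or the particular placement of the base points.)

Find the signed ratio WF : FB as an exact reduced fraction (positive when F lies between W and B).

WF:FB = -1/3

Choose coordinates M = (0, 0), W = (1, 0), V = (0, 1), B = (3, -1).
1. F is the intersection of line VM and line WB ⇒ F = (0, 1/2)
F = W + t·(B−W) with t = -1/2, so WF:FB = t:(1−t) = -1/2:3/2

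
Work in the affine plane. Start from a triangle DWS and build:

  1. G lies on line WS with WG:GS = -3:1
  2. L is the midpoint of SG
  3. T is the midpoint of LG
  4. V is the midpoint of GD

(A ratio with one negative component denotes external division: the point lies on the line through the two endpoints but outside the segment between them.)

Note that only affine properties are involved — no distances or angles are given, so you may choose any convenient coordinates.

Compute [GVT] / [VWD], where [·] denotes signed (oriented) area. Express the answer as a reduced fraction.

[GVT]:[VWD] = -1/12

Set D = (0, 0), W = (1, 0), S = (0, 1); any affine frame gives the same invariant.
1. G lies on line WS with WG:GS = -3:1 ⇒ G = (-1/2, 3/2)
2. L is the midpoint of SG ⇒ L = (-1/4, 5/4)
3. T is the midpoint of LG ⇒ T = (-3/8, 11/8)
4. V is the midpoint of GD ⇒ V = (-1/4, 3/4)
2·[GVT] = 1/16, 2·[VWD] = -3/4
[GVT]:[VWD] = 1/16:-3/4 = -1/12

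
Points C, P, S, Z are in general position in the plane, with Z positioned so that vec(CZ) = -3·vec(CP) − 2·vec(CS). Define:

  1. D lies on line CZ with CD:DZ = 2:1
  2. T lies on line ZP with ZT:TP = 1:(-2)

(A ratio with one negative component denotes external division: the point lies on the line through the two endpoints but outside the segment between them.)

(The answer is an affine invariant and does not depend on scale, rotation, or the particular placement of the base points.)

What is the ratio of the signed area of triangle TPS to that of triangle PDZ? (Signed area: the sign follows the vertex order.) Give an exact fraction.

Choose coordinates C = (0, 0), P = (1, 0), S = (0, 1), Z = (-3, -2).
1. D lies on line CZ with CD:DZ = 2:1 ⇒ D = (-2, -4/3)
2. T lies on line ZP with ZT:TP = 1:(-2) ⇒ T = (-7, -4)
2·[TPS] = 12, 2·[PDZ] = 2/3
[TPS]:[PDZ] = 12:2/3 = 18

[TPS]:[PDZ] = 18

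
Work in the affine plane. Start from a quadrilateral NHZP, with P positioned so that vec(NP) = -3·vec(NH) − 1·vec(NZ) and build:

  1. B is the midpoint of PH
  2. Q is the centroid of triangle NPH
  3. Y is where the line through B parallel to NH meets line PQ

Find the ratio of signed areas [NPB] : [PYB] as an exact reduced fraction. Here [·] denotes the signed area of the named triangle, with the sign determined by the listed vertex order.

[NPB]:[PYB] = -4

Set N = (0, 0), H = (1, 0), Z = (0, 1), P = (-3, -1); any affine frame gives the same invariant.
1. B is the midpoint of PH ⇒ B = (-1, -1/2)
2. Q is the centroid of triangle NPH ⇒ Q = (-2/3, -1/3)
3. Y is where the line through B parallel to NH meets line PQ ⇒ Y = (-5/4, -1/2)
2·[NPB] = 1/2, 2·[PYB] = -1/8
[NPB]:[PYB] = 1/2:-1/8 = -4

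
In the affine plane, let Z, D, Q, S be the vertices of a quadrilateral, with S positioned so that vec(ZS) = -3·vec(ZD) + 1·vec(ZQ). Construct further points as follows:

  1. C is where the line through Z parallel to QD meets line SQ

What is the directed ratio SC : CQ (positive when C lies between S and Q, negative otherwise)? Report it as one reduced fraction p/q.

Set Z = (0, 0), D = (1, 0), Q = (0, 1), S = (-3, 1); any affine frame gives the same invariant.
1. C is where the line through Z parallel to QD meets line SQ ⇒ C = (-1, 1)
C = S + t·(Q−S) with t = 2/3, so SC:CQ = t:(1−t) = 2/3:1/3

SC:CQ = 2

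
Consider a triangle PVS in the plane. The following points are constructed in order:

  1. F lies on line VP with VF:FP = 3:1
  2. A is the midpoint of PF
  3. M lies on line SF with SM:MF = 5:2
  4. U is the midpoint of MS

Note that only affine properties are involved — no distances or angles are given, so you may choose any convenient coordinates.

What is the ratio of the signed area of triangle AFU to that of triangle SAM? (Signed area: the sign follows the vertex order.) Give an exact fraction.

Set P = (0, 0), V = (1, 0), S = (0, 1); any affine frame gives the same invariant.
1. F lies on line VP with VF:FP = 3:1 ⇒ F = (1/4, 0)
2. A is the midpoint of PF ⇒ A = (1/8, 0)
3. M lies on line SF with SM:MF = 5:2 ⇒ M = (5/28, 2/7)
4. U is the midpoint of MS ⇒ U = (5/56, 9/14)
2·[AFU] = 9/112, 2·[SAM] = 5/56
[AFU]:[SAM] = 9/112:5/56 = 9/10

[AFU]:[SAM] = 9/10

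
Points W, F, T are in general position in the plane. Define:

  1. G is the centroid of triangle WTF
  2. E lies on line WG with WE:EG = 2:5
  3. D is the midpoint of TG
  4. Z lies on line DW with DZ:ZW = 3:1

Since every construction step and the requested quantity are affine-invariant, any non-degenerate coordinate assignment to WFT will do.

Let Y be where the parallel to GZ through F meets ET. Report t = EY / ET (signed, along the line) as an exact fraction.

Work in coordinates with W = (0, 0), F = (1, 0), T = (0, 1).
1. G is the centroid of triangle WTF ⇒ G = (1/3, 1/3)
2. E lies on line WG with WE:EG = 2:5 ⇒ E = (2/21, 2/21)
3. D is the midpoint of TG ⇒ D = (1/6, 2/3)
4. Z lies on line DW with DZ:ZW = 3:1 ⇒ Z = (1/24, 1/6)
through F parallel to GZ: direction (-7/24, -1/6); meets ET at Y = (22/141, -68/141)
Y = E + t·(T−E) with t = -30/47

t = -30/47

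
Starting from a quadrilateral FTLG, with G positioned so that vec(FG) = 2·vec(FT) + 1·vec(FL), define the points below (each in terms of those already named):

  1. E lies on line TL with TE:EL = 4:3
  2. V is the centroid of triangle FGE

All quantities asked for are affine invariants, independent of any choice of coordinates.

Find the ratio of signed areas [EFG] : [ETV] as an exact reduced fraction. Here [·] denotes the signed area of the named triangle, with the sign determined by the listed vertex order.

Work in coordinates with F = (0, 0), T = (1, 0), L = (0, 1), G = (2, 1).
1. E lies on line TL with TE:EL = 4:3 ⇒ E = (3/7, 4/7)
2. V is the centroid of triangle FGE ⇒ V = (17/21, 11/21)
2·[EFG] = 5/7, 2·[ETV] = 4/21
[EFG]:[ETV] = 5/7:4/21 = 15/4

[EFG]:[ETV] = 15/4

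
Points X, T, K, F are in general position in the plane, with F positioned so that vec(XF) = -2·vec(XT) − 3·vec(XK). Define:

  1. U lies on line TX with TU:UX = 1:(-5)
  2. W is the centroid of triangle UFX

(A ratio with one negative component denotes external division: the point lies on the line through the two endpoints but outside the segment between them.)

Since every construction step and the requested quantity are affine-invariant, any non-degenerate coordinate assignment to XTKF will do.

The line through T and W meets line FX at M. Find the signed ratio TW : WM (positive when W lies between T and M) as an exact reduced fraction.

TW:WM = 7/5

Assign X = (0, 0), T = (1, 0), K = (0, 1), F = (-2, -3) — the answer is frame-independent, so this choice is without loss of generality.
1. U lies on line TX with TU:UX = 1:(-5) ⇒ U = (5/4, 0)
2. W is the centroid of triangle UFX ⇒ W = (-1/4, -1)
line TW meets FX at M = (-8/7, -12/7)
W = T + t·(M−T) with t = 7/12, so TW:WM = 7/12:5/12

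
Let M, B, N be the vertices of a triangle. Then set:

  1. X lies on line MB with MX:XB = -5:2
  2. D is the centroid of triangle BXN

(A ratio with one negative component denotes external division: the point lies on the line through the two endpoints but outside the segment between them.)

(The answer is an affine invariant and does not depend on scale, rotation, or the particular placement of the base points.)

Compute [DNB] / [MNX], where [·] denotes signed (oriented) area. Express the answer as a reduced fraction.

Set M = (0, 0), B = (1, 0), N = (0, 1); any affine frame gives the same invariant.
1. X lies on line MB with MX:XB = -5:2 ⇒ X = (5/3, 0)
2. D is the centroid of triangle BXN ⇒ D = (8/9, 1/3)
2·[DNB] = 2/9, 2·[MNX] = -5/3
[DNB]:[MNX] = 2/9:-5/3 = -2/15

[DNB]:[MNX] = -2/15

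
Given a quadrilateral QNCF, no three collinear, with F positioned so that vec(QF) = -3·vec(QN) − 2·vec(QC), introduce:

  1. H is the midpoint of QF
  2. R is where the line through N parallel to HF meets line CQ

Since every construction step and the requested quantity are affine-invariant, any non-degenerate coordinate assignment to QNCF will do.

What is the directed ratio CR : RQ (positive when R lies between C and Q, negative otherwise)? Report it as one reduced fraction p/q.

Assign Q = (0, 0), N = (1, 0), C = (0, 1), F = (-3, -2) — the answer is frame-independent, so this choice is without loss of generality.
1. H is the midpoint of QF ⇒ H = (-3/2, -1)
2. R is where the line through N parallel to HF meets line CQ ⇒ R = (0, -2/3)
R = C + t·(Q−C) with t = 5/3, so CR:RQ = t:(1−t) = 5/3:-2/3

CR:RQ = -5/2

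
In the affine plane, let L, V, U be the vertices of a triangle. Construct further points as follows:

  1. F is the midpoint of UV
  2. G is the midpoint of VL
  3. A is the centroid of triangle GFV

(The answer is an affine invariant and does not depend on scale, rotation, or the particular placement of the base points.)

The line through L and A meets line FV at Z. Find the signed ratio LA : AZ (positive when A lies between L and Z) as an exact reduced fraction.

Set L = (0, 0), V = (1, 0), U = (0, 1); any affine frame gives the same invariant.
1. F is the midpoint of UV ⇒ F = (1/2, 1/2)
2. G is the midpoint of VL ⇒ G = (1/2, 0)
3. A is the centroid of triangle GFV ⇒ A = (2/3, 1/6)
line LA meets FV at Z = (4/5, 1/5)
A = L + t·(Z−L) with t = 5/6, so LA:AZ = 5/6:1/6

LA:AZ = 5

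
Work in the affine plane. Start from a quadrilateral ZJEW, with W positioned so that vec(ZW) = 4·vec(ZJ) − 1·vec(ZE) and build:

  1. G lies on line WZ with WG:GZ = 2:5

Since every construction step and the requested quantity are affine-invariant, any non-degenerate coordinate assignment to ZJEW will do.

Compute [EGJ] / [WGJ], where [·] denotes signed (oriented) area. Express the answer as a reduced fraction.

[EGJ]:[WGJ] = 4

Choose coordinates Z = (0, 0), J = (1, 0), E = (0, 1), W = (4, -1).
1. G lies on line WZ with WG:GZ = 2:5 ⇒ G = (20/7, -5/7)
2·[EGJ] = -8/7, 2·[WGJ] = -2/7
[EGJ]:[WGJ] = -8/7:-2/7 = 4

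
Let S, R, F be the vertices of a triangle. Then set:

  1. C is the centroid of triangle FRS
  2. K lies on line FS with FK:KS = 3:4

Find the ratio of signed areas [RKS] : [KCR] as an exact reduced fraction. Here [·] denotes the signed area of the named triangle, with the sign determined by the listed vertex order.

[RKS]:[KCR] = 12

Set S = (0, 0), R = (1, 0), F = (0, 1); any affine frame gives the same invariant.
1. C is the centroid of triangle FRS ⇒ C = (1/3, 1/3)
2. K lies on line FS with FK:KS = 3:4 ⇒ K = (0, 4/7)
2·[RKS] = 4/7, 2·[KCR] = 1/21
[RKS]:[KCR] = 4/7:1/21 = 12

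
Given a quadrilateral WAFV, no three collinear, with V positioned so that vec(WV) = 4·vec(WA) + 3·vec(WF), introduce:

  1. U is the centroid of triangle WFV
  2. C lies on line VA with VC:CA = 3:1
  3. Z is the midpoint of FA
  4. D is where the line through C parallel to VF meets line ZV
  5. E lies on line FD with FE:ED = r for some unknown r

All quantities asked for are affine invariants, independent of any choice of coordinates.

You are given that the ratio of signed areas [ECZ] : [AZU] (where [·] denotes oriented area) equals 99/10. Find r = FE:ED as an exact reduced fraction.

r = -4/5

Assign W = (0, 0), A = (1, 0), F = (0, 1), V = (4, 3) — the answer is frame-independent, so this choice is without loss of generality.
1. U is the centroid of triangle WFV ⇒ U = (4/3, 4/3)
2. C lies on line VA with VC:CA = 3:1 ⇒ C = (7/4, 3/4)
3. Z is the midpoint of FA ⇒ Z = (1/2, 1/2)
4. D is where the line through C parallel to VF meets line ZV ⇒ D = (-5/4, -3/4)
5. With FE:ED = r, write λ = r/(r+1) so E = F + λ·(D−F); E is affine-linear in λ
Every point depending on E is an affine combination of E and λ-independent points, so each such coordinate is linear in λ; the λ² term in each signed area is a multiple of (D−F)×(D−F) = 0, so 2·[ECZ] and 2·[AZU] are each linear in λ. Evaluating at λ=0 and λ=1:
  2·[ECZ] = 15/8·λ − 3/4,   2·[AZU] = -5/6
So [ECZ]:[AZU] = (15/8·λ − 3/4) / (-5/6). Setting this equal to 99/10:
  15/8·λ − 3/4 = 99/10·(-5/6)  ⇒  λ = -4
Then r = λ/(1−λ) = (-4)/(5) = -4/5. Check: with r = -4/5, E = (5, 8) and [ECZ]:[AZU] = 99/10 as required.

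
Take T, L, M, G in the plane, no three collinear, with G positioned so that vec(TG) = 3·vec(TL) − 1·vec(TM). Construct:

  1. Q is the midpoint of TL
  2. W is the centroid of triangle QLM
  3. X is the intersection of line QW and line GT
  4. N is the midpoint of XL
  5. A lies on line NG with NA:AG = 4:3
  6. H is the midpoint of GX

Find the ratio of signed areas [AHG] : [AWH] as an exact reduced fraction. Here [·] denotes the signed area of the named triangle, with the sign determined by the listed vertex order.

Assign T = (0, 0), L = (1, 0), M = (0, 1), G = (3, -1) — the answer is frame-independent, so this choice is without loss of generality.
1. Q is the midpoint of TL ⇒ Q = (1/2, 0)
2. W is the centroid of triangle QLM ⇒ W = (1/2, 1/3)
3. X is the intersection of line QW and line GT ⇒ X = (1/2, -1/6)
4. N is the midpoint of XL ⇒ N = (3/4, -1/12)
5. A lies on line NG with NA:AG = 4:3 ⇒ A = (57/28, -17/28)
6. H is the midpoint of GX ⇒ H = (7/4, -7/12)
2·[AHG] = 5/56, 2·[AWH] = 13/56
[AHG]:[AWH] = 5/56:13/56 = 5/13

[AHG]:[AWH] = 5/13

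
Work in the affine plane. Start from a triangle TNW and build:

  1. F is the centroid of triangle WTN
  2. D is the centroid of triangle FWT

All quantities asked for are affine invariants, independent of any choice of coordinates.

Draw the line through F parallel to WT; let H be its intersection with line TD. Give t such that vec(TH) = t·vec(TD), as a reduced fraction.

Assign T = (0, 0), N = (1, 0), W = (0, 1) — the answer is frame-independent, so this choice is without loss of generality.
1. F is the centroid of triangle WTN ⇒ F = (1/3, 1/3)
2. D is the centroid of triangle FWT ⇒ D = (1/9, 4/9)
through F parallel to WT: direction (0, -1); meets TD at H = (1/3, 4/3)
H = T + t·(D−T) with t = 3

t = 3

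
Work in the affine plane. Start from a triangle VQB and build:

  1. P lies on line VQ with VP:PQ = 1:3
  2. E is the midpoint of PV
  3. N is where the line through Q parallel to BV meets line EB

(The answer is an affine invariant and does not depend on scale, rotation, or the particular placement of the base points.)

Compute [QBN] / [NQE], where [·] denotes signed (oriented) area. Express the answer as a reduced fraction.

[QBN]:[NQE] = 8/7

Choose coordinates V = (0, 0), Q = (1, 0), B = (0, 1).
1. P lies on line VQ with VP:PQ = 1:3 ⇒ P = (1/4, 0)
2. E is the midpoint of PV ⇒ E = (1/8, 0)
3. N is where the line through Q parallel to BV meets line EB ⇒ N = (1, -7)
2·[QBN] = 7, 2·[NQE] = 49/8
[QBN]:[NQE] = 7:49/8 = 8/7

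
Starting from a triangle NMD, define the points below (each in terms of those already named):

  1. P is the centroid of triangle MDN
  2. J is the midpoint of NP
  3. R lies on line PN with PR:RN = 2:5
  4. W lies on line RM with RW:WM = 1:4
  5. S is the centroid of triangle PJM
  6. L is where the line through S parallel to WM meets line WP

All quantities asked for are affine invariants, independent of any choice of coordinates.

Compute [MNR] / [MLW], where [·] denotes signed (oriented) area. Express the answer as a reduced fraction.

[MNR]:[MLW] = -75/2

Assign N = (0, 0), M = (1, 0), D = (0, 1) — the answer is frame-independent, so this choice is without loss of generality.
1. P is the centroid of triangle MDN ⇒ P = (1/3, 1/3)
2. J is the midpoint of NP ⇒ J = (1/6, 1/6)
3. R lies on line PN with PR:RN = 2:5 ⇒ R = (5/21, 5/21)
4. W lies on line RM with RW:WM = 1:4 ⇒ W = (41/105, 4/21)
5. S is the centroid of triangle PJM ⇒ S = (1/2, 1/6)
6. L is where the line through S parallel to WM meets line WP ⇒ L = (27/70, 17/84)
2·[MNR] = -5/21, 2·[MLW] = 2/315
[MNR]:[MLW] = -5/21:2/315 = -75/2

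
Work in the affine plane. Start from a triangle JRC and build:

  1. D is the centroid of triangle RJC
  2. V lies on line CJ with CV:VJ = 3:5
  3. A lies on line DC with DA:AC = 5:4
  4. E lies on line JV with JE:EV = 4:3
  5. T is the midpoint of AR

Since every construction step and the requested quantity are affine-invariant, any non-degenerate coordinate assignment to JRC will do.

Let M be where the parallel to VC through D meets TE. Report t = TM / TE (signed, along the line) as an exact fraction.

Work in coordinates with J = (0, 0), R = (1, 0), C = (0, 1).
1. D is the centroid of triangle RJC ⇒ D = (1/3, 1/3)
2. V lies on line CJ with CV:VJ = 3:5 ⇒ V = (0, 5/8)
3. A lies on line DC with DA:AC = 5:4 ⇒ A = (4/27, 19/27)
4. E lies on line JV with JE:EV = 4:3 ⇒ E = (0, 5/14)
5. T is the midpoint of AR ⇒ T = (31/54, 19/54)
through D parallel to VC: direction (0, 3/8); meets TE at M = (1/3, 461/1302)
M = T + t·(E−T) with t = 13/31

t = 13/31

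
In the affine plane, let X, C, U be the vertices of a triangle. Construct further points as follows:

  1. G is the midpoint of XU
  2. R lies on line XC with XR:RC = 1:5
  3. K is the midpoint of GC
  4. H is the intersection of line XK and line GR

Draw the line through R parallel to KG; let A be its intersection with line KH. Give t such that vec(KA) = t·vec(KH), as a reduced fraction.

t = 7/6

Set X = (0, 0), C = (1, 0), U = (0, 1); any affine frame gives the same invariant.
1. G is the midpoint of XU ⇒ G = (0, 1/2)
2. R lies on line XC with XR:RC = 1:5 ⇒ R = (1/6, 0)
3. K is the midpoint of GC ⇒ K = (1/2, 1/4)
4. H is the intersection of line XK and line GR ⇒ H = (1/7, 1/14)
through R parallel to KG: direction (-1/2, 1/4); meets KH at A = (1/12, 1/24)
A = K + t·(H−K) with t = 7/6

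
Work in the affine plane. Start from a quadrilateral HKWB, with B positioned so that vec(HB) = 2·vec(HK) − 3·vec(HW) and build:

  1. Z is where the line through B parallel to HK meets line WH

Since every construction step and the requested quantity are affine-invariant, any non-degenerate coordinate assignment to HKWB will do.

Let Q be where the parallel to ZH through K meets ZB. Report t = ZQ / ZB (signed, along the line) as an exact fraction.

Set H = (0, 0), K = (1, 0), W = (0, 1), B = (2, -3); any affine frame gives the same invariant.
1. Z is where the line through B parallel to HK meets line WH ⇒ Z = (0, -3)
through K parallel to ZH: direction (0, 3); meets ZB at Q = (1, -3)
Q = Z + t·(B−Z) with t = 1/2

t = 1/2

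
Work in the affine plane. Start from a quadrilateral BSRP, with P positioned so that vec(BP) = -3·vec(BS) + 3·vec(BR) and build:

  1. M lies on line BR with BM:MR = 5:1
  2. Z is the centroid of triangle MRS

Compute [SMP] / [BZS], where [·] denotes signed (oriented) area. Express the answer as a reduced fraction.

[SMP]:[BZS] = -6/11

Choose coordinates B = (0, 0), S = (1, 0), R = (0, 1), P = (-3, 3).
1. M lies on line BR with BM:MR = 5:1 ⇒ M = (0, 5/6)
2. Z is the centroid of triangle MRS ⇒ Z = (1/3, 11/18)
2·[SMP] = 1/3, 2·[BZS] = -11/18
[SMP]:[BZS] = 1/3:-11/18 = -6/11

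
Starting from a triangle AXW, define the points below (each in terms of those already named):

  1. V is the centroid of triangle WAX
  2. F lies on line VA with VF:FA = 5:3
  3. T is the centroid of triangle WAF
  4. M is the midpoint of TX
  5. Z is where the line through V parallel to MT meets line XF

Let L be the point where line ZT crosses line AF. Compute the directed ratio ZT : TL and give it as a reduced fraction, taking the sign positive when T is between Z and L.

ZT:TL = -5

Work in coordinates with A = (0, 0), X = (1, 0), W = (0, 1).
1. V is the centroid of triangle WAX ⇒ V = (1/3, 1/3)
2. F lies on line VA with VF:FA = 5:3 ⇒ F = (1/8, 1/8)
3. T is the centroid of triangle WAF ⇒ T = (1/24, 3/8)
4. M is the midpoint of TX ⇒ M = (25/48, 3/16)
5. Z is where the line through V parallel to MT meets line XF ⇒ Z = (31/24, -1/24)
line ZT meets AF at L = (7/24, 7/24)
T = Z + t·(L−Z) with t = 5/4, so ZT:TL = 5/4:-1/4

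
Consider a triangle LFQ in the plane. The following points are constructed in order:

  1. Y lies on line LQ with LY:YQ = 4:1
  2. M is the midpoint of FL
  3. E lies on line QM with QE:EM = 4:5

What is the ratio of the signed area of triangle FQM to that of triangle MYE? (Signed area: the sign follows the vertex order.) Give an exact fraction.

Work in coordinates with L = (0, 0), F = (1, 0), Q = (0, 1).
1. Y lies on line LQ with LY:YQ = 4:1 ⇒ Y = (0, 4/5)
2. M is the midpoint of FL ⇒ M = (1/2, 0)
3. E lies on line QM with QE:EM = 4:5 ⇒ E = (2/9, 5/9)
2·[FQM] = 1/2, 2·[MYE] = -1/18
[FQM]:[MYE] = 1/2:-1/18 = -9

[FQM]:[MYE] = -9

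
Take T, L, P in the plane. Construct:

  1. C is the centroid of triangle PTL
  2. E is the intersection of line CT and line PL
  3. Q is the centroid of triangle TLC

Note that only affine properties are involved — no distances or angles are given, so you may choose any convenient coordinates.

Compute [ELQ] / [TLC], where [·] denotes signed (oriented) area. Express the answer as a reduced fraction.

[ELQ]:[TLC] = -2/3

Set T = (0, 0), L = (1, 0), P = (0, 1); any affine frame gives the same invariant.
1. C is the centroid of triangle PTL ⇒ C = (1/3, 1/3)
2. E is the intersection of line CT and line PL ⇒ E = (1/2, 1/2)
3. Q is the centroid of triangle TLC ⇒ Q = (4/9, 1/9)
2·[ELQ] = -2/9, 2·[TLC] = 1/3
[ELQ]:[TLC] = -2/9:1/3 = -2/3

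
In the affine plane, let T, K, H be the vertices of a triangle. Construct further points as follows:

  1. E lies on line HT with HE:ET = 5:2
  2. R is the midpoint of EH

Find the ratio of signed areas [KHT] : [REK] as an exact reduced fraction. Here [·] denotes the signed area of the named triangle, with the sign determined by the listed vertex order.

[KHT]:[REK] = 14/5

Choose coordinates T = (0, 0), K = (1, 0), H = (0, 1).
1. E lies on line HT with HE:ET = 5:2 ⇒ E = (0, 2/7)
2. R is the midpoint of EH ⇒ R = (0, 9/14)
2·[KHT] = 1, 2·[REK] = 5/14
[KHT]:[REK] = 1:5/14 = 14/5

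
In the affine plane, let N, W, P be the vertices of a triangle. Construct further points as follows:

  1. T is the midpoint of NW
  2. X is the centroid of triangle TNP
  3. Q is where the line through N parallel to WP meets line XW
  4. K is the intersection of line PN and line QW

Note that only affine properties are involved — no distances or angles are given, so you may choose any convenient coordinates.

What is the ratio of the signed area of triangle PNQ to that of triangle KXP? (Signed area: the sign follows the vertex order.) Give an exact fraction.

Work in coordinates with N = (0, 0), W = (1, 0), P = (0, 1).
1. T is the midpoint of NW ⇒ T = (1/2, 0)
2. X is the centroid of triangle TNP ⇒ X = (1/6, 1/3)
3. Q is where the line through N parallel to WP meets line XW ⇒ Q = (-2/3, 2/3)
4. K is the intersection of line PN and line QW ⇒ K = (0, 2/5)
2·[PNQ] = -2/3, 2·[KXP] = 1/10
[PNQ]:[KXP] = -2/3:1/10 = -20/3

[PNQ]:[KXP] = -20/3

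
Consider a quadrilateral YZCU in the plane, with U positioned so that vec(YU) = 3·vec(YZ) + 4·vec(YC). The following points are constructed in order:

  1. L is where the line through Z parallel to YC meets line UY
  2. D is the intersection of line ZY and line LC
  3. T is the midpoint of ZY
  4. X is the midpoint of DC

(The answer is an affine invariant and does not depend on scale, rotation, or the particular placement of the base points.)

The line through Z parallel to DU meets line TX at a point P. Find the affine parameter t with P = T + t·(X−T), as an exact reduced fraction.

t = -2/11

Work in coordinates with Y = (0, 0), Z = (1, 0), C = (0, 1), U = (3, 4).
1. L is where the line through Z parallel to YC meets line UY ⇒ L = (1, 4/3)
2. D is the intersection of line ZY and line LC ⇒ D = (-3, 0)
3. T is the midpoint of ZY ⇒ T = (1/2, 0)
4. X is the midpoint of DC ⇒ X = (-3/2, 1/2)
through Z parallel to DU: direction (6, 4); meets TX at P = (19/22, -1/11)
P = T + t·(X−T) with t = -2/11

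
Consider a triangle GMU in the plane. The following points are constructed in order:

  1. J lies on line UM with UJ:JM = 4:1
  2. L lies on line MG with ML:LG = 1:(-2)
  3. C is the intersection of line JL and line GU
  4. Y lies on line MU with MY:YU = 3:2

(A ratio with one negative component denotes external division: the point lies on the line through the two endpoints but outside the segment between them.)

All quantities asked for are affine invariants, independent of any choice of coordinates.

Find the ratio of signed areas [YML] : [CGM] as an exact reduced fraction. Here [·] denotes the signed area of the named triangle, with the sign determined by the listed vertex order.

Work in coordinates with G = (0, 0), M = (1, 0), U = (0, 1).
1. J lies on line UM with UJ:JM = 4:1 ⇒ J = (4/5, 1/5)
2. L lies on line MG with ML:LG = 1:(-2) ⇒ L = (2, 0)
3. C is the intersection of line JL and line GU ⇒ C = (0, 1/3)
4. Y lies on line MU with MY:YU = 3:2 ⇒ Y = (2/5, 3/5)
2·[YML] = 3/5, 2·[CGM] = 1/3
[YML]:[CGM] = 3/5:1/3 = 9/5

[YML]:[CGM] = 9/5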